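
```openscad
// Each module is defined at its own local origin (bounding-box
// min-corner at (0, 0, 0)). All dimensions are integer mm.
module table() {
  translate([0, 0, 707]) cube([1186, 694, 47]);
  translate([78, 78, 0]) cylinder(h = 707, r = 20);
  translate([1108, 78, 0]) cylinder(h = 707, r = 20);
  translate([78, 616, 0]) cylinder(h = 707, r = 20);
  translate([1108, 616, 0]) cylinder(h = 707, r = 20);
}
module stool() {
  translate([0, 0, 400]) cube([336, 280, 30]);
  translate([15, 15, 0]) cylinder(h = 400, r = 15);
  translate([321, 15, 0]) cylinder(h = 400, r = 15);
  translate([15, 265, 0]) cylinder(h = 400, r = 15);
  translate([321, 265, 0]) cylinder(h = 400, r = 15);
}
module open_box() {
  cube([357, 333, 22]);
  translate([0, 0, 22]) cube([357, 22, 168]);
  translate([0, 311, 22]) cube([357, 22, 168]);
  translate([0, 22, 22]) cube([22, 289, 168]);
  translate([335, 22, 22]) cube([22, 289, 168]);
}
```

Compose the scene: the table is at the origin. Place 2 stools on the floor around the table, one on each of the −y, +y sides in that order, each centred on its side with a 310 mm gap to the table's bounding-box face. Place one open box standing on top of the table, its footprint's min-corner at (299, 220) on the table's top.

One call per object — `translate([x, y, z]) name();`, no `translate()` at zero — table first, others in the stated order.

table();
translate([425, -590, 0]) stool();
translate([425, 1004, 0]) stool();
translate([299, 220, 754]) open_box();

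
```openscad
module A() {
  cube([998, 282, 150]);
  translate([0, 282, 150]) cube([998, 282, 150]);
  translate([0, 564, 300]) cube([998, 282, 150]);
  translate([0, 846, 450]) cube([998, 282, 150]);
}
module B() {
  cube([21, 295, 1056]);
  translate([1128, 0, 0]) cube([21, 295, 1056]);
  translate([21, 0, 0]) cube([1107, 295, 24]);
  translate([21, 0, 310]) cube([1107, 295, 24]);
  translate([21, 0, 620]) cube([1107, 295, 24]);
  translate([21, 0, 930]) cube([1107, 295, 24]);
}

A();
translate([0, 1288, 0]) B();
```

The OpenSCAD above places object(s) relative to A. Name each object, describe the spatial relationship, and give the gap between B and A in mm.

A is a staircase. B is a bookshelf. The bookshelf is on the floor beside the staircase on its +y side. The gap between the bookshelf and the staircase is 160 mm.

The bookshelf's nearest face is 160 mm from the staircase's +y face.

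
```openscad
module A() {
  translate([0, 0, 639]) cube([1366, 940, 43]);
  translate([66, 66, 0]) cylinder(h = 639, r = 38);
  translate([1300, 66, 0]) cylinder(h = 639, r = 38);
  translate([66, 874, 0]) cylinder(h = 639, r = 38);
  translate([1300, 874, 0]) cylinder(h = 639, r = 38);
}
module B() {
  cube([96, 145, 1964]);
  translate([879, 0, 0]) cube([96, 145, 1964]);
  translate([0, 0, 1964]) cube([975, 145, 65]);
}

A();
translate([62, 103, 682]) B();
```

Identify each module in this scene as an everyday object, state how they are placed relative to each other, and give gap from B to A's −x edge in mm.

The door frame's min-x is at 62; the table's min-x is 0; gap = 62 mm.

A is a table. B is a door frame. The door frame is on top of the table. The gap from the door frame to the table's −x edge is 62 mm.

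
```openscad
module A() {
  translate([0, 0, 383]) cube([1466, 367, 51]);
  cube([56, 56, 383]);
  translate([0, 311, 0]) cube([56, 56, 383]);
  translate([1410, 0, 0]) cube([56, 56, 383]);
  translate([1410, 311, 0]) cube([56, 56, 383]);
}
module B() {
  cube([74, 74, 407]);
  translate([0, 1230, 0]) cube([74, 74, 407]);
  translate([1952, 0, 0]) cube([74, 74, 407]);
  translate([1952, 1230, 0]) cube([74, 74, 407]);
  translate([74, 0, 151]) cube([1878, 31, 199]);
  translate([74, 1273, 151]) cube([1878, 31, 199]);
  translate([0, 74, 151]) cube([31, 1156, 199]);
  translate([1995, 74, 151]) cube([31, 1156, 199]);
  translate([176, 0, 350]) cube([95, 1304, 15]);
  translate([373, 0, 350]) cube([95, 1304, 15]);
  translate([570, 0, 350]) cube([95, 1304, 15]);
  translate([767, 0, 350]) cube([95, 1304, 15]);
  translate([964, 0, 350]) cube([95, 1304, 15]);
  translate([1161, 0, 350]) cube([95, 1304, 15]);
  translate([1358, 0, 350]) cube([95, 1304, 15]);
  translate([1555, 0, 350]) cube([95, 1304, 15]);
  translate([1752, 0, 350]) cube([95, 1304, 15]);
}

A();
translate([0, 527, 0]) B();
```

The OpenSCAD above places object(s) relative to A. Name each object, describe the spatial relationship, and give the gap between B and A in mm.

A is a bench. B is a bed frame. The bed frame is on the floor beside the bench on its +y side. The gap between the bed frame and the bench is 160 mm.

The bed frame's nearest face is 160 mm from the bench's +y face.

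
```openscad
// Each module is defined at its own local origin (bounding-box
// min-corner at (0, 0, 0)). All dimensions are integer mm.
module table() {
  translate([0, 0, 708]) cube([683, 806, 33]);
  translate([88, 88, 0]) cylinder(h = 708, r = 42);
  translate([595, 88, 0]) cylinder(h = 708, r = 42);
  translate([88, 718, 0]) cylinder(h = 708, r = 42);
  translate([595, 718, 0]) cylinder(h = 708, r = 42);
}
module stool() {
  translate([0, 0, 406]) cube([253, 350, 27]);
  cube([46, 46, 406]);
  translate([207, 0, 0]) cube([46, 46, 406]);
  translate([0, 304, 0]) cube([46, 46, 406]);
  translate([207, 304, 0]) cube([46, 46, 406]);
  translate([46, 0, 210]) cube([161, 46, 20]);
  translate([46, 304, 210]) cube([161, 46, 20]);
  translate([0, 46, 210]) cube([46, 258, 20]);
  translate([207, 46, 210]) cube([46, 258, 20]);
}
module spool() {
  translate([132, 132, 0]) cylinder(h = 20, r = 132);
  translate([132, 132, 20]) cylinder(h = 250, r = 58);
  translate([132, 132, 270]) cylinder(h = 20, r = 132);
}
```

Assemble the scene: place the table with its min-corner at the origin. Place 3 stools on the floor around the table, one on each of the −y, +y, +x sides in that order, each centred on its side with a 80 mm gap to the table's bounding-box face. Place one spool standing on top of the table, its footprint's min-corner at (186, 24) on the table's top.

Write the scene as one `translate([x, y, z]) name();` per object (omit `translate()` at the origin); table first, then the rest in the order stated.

table();
translate([215, -430, 0]) stool();
translate([215, 886, 0]) stool();
translate([763, 228, 0]) stool();
translate([186, 24, 741]) spool();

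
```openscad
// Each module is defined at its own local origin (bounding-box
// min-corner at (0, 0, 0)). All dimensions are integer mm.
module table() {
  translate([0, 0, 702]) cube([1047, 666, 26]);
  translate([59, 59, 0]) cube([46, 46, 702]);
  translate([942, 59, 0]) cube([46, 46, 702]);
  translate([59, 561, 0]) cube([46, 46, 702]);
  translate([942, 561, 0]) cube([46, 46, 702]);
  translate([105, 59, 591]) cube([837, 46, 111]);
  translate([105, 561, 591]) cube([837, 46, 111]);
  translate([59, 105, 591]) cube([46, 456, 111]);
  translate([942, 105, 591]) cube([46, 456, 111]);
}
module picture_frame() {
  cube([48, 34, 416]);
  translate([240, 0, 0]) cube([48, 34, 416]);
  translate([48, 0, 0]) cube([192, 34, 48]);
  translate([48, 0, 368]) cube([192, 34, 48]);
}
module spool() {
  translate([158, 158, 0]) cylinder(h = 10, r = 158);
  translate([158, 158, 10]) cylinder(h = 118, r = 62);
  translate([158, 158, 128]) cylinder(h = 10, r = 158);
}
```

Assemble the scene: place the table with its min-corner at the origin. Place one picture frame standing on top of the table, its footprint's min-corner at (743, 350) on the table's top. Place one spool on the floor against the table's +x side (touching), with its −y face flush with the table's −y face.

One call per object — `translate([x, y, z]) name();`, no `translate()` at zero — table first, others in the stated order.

table();
translate([743, 350, 728]) picture_frame();
translate([1047, 0, 0]) spool();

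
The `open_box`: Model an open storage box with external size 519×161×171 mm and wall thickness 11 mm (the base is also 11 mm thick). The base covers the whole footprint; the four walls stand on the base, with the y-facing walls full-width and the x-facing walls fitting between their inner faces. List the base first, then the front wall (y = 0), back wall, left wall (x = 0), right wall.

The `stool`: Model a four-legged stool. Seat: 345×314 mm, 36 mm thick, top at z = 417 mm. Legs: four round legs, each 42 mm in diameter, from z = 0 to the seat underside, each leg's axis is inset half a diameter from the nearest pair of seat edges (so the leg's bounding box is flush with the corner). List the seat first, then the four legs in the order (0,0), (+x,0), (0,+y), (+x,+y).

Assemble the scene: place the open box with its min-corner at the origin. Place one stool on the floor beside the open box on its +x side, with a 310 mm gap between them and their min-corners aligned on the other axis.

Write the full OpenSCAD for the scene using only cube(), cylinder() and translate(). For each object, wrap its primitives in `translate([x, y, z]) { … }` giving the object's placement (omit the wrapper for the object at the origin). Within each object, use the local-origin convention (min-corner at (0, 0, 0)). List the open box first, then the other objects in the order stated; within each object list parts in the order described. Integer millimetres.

cube([519, 161, 11]);
translate([0, 0, 11]) cube([519, 11, 160]);
translate([0, 150, 11]) cube([519, 11, 160]);
translate([0, 11, 11]) cube([11, 139, 160]);
translate([508, 11, 11]) cube([11, 139, 160]);
translate([829, 0, 0]) {
  translate([0, 0, 381]) cube([345, 314, 36]);
  translate([21, 21, 0]) cylinder(h = 381, r = 21);
  translate([324, 21, 0]) cylinder(h = 381, r = 21);
  translate([21, 293, 0]) cylinder(h = 381, r = 21);
  translate([324, 293, 0]) cylinder(h = 381, r = 21);
}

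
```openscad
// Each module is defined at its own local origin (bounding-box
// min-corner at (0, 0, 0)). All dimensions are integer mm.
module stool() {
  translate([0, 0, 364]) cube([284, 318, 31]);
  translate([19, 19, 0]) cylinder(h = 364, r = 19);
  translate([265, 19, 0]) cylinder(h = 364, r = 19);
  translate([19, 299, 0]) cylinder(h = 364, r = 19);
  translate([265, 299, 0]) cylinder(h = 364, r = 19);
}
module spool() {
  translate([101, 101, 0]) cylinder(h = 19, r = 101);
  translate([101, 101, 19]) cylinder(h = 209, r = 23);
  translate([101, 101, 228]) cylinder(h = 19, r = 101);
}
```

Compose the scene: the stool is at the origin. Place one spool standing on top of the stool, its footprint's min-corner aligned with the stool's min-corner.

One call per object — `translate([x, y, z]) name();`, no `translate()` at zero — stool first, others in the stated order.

stool();
translate([0, 0, 395]) spool();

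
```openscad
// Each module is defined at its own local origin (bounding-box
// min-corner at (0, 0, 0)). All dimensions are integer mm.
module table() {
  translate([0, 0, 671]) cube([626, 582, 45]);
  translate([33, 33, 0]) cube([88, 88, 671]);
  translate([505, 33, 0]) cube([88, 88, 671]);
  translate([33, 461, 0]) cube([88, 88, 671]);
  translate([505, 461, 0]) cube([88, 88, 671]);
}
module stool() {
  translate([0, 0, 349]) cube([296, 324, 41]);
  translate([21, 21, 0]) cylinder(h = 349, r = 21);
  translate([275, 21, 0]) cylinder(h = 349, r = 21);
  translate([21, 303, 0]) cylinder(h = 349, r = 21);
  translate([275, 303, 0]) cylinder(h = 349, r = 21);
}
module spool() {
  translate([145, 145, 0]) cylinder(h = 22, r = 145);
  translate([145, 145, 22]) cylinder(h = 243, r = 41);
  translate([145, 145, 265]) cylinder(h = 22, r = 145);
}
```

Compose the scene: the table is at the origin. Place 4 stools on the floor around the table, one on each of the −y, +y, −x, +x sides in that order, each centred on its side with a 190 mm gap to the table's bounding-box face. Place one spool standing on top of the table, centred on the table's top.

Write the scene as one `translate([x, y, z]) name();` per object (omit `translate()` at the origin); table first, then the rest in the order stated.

table();
translate([165, -514, 0]) stool();
translate([165, 772, 0]) stool();
translate([-486, 129, 0]) stool();
translate([816, 129, 0]) stool();
translate([168, 146, 716]) spool();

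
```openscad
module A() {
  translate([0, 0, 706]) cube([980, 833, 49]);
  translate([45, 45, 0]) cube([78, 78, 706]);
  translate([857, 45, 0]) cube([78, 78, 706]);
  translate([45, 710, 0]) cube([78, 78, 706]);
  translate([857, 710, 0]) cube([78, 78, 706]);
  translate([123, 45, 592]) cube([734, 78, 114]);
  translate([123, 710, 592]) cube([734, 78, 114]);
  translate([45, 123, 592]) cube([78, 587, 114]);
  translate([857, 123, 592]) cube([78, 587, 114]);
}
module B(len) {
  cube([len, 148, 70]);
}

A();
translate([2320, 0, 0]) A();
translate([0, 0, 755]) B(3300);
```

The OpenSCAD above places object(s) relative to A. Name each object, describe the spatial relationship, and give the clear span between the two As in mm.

Second table starts at x = 2320; first ends at x = 980; clear span = 2320 − 980 = 1340 mm.

A is a table. B is a beam. A beam spans the tops of two tables. The clear span between the two tables is 1340 mm.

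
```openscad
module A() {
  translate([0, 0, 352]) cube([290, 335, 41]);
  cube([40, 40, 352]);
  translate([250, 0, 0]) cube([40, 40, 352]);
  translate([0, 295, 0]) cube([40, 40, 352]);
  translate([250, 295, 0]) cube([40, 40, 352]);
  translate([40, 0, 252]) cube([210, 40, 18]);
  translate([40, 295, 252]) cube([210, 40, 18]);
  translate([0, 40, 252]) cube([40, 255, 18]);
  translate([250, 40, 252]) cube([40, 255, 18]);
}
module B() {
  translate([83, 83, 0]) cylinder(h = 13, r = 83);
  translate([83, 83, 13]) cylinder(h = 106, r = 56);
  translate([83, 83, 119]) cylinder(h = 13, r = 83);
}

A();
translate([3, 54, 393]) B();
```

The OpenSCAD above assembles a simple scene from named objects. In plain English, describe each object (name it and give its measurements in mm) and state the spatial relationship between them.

A is a four-legged stool. The seat is 290×335 mm, 41 mm thick, top at z = 393 mm. It stands on four square legs, each 40×40 mm in cross-section, from z = 0 to the seat underside, each flush with a corner of the seat. Four stretchers, 40 mm wide and 18 mm tall, connect adjacent legs with their undersides at z = 252 mm, each running between the inner faces of the legs it joins and aligned with the legs' outer faces on the other axis.

B is a spool: two coaxial disc flanges of radius 83 mm and thickness 13 mm, joined by a core cylinder of radius 56 mm and height 106 mm. The lower flange rests on z = 0 and the three cylinders share a vertical axis.

The spool is on top of the stool.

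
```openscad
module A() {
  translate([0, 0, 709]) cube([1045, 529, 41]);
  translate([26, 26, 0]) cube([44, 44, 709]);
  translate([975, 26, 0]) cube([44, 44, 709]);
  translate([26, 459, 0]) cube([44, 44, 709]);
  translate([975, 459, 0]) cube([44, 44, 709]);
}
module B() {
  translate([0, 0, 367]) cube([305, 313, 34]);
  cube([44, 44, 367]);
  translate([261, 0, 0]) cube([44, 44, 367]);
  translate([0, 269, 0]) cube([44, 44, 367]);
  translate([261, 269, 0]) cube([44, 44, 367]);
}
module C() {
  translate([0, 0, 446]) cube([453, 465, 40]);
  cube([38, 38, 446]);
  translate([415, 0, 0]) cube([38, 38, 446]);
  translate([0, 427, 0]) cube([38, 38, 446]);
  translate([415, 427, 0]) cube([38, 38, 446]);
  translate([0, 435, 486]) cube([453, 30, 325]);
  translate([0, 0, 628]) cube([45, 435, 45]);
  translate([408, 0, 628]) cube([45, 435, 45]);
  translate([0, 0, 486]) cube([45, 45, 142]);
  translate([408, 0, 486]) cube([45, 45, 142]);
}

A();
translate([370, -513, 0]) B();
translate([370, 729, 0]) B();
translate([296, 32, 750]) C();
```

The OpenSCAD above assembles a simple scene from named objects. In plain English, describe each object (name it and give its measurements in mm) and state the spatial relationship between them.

A is a table: top 1045 mm (x) × 529 mm (y), 41 mm thick, upper face at z = 750 mm, on four 44×44 mm square legs, each inset 26 mm from the nearest pair of top edges, running from z = 0 to the bottom of the top.

B is a four-legged stool. The seat is a 305×313×34 mm slab whose top surface is at z = 401 mm; four square legs, each 44×44 mm in cross-section, run from the floor (z = 0) to the underside of the seat, each flush with a corner of the seat.

C is a chair: 453×465 mm seat, 40 mm thick, top at z = 486 mm, on four 38 mm square corner legs flush with the seat edges. A 30 mm thick backrest slab spans the full seat width, extending 325 mm above the seat top, its back face flush with the seat's +y edge. Two armrests of 45×45 mm section run along each side from the seat's front edge to the front of the backrest, top faces 187 mm above the seat top and outer faces flush with the seat's x-edges; a 45×45 mm post under the front of each armrest stands on the seat at the front corner.

Two stools sit around the table at the −y, +y sides. The chair is on top of the table, centred.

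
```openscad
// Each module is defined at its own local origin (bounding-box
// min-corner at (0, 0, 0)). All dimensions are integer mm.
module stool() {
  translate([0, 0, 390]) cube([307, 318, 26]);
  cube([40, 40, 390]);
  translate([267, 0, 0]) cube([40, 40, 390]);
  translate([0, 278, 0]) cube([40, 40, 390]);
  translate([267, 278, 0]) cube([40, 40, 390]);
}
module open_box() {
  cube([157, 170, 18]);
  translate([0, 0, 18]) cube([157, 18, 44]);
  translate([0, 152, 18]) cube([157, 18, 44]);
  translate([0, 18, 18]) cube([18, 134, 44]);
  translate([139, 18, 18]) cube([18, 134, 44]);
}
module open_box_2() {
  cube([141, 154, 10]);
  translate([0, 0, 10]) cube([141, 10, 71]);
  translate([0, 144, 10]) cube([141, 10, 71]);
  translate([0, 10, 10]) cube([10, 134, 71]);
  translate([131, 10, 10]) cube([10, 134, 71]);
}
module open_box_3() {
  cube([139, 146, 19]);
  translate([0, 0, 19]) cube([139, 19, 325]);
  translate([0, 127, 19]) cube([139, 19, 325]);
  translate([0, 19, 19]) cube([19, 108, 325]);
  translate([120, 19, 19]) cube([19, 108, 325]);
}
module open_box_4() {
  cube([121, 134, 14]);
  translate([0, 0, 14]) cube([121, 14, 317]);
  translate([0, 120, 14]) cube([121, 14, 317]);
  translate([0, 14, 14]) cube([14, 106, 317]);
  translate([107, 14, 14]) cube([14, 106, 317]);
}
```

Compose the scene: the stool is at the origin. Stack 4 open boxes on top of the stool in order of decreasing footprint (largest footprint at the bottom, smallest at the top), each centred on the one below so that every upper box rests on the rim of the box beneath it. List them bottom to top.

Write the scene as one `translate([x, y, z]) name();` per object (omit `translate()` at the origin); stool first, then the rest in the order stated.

stool();
translate([75, 74, 416]) open_box();
translate([83, 82, 478]) open_box_2();
translate([84, 86, 559]) open_box_3();
translate([93, 92, 903]) open_box_4();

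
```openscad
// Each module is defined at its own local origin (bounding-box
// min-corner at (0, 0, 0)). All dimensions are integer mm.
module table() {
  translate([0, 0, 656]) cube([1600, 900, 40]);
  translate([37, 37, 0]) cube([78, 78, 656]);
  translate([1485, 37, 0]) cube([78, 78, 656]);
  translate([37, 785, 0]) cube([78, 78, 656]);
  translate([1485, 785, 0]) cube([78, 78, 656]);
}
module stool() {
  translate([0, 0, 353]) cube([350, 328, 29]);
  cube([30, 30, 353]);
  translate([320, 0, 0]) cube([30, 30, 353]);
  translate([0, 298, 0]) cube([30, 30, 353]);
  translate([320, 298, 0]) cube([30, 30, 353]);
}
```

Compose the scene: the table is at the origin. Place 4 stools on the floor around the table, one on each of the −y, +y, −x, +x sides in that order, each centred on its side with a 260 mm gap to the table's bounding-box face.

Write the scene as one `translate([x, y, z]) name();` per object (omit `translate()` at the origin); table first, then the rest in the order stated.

table();
translate([625, -588, 0]) stool();
translate([625, 1160, 0]) stool();
translate([-610, 286, 0]) stool();
translate([1860, 286, 0]) stool();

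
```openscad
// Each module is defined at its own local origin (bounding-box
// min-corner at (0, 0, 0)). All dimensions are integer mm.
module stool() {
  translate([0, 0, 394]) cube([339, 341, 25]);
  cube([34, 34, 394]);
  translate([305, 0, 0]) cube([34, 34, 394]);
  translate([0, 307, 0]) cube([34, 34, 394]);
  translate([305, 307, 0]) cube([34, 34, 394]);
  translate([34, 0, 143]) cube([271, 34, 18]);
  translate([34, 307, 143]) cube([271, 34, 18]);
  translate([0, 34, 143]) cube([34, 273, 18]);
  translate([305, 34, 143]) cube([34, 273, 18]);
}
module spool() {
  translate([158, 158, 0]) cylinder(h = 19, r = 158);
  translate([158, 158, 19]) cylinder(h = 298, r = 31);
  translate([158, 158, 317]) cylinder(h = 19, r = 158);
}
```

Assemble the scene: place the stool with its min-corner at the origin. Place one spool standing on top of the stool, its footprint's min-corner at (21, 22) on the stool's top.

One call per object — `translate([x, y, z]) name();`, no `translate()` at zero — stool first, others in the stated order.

stool();
translate([21, 22, 419]) spool();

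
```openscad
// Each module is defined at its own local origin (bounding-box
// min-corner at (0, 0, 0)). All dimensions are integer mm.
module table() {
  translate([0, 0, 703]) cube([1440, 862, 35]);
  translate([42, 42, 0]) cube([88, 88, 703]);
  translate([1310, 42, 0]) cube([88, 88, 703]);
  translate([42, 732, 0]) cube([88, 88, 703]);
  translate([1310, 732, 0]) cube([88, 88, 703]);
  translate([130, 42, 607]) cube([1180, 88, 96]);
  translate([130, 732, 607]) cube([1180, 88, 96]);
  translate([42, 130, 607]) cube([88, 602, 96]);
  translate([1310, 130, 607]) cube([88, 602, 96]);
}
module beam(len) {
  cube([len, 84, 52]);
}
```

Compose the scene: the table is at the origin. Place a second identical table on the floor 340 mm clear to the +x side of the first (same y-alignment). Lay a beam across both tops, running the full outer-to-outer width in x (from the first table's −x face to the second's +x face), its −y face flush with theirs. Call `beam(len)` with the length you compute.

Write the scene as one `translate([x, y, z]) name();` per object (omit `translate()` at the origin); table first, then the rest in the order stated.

table();
translate([1780, 0, 0]) table();
translate([0, 0, 738]) beam(3220);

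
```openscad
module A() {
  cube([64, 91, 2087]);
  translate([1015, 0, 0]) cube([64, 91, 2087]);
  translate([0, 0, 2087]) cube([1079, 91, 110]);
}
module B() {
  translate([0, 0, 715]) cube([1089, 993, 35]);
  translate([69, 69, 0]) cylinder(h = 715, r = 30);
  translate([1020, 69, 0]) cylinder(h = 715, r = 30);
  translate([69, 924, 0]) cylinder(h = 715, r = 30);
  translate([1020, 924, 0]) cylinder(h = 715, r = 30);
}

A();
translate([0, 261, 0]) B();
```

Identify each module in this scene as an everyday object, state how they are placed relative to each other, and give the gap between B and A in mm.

A is a door frame. B is a table. The table is on the floor beside the door frame on its +y side. The gap between the table and the door frame is 170 mm.

The table's nearest face is 170 mm from the door frame's +y face.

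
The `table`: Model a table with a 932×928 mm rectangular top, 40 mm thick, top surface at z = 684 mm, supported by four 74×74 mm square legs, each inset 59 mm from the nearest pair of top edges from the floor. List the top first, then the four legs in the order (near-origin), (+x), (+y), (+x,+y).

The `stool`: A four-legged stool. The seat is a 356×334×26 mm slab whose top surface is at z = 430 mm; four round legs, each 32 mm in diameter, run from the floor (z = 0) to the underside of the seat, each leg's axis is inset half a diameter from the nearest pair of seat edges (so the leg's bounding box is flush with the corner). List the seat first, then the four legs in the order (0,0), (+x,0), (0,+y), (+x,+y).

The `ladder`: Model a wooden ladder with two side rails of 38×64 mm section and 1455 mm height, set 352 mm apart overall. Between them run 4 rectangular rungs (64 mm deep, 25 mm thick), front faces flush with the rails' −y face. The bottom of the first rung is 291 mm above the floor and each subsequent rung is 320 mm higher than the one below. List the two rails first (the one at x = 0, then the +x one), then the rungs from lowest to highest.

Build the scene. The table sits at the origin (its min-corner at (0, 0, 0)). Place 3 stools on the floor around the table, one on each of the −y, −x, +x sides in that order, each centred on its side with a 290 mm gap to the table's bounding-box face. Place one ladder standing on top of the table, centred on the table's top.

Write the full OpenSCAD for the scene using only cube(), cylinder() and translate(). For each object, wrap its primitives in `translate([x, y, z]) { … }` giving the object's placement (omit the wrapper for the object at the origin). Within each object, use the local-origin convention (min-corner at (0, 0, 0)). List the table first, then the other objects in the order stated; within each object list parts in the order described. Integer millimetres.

translate([0, 0, 644]) cube([932, 928, 40]);
translate([59, 59, 0]) cube([74, 74, 644]);
translate([799, 59, 0]) cube([74, 74, 644]);
translate([59, 795, 0]) cube([74, 74, 644]);
translate([799, 795, 0]) cube([74, 74, 644]);
translate([288, -624, 0]) {
  translate([0, 0, 404]) cube([356, 334, 26]);
  translate([16, 16, 0]) cylinder(h = 404, r = 16);
  translate([340, 16, 0]) cylinder(h = 404, r = 16);
  translate([16, 318, 0]) cylinder(h = 404, r = 16);
  translate([340, 318, 0]) cylinder(h = 404, r = 16);
}
translate([-646, 297, 0]) {
  translate([0, 0, 404]) cube([356, 334, 26]);
  translate([16, 16, 0]) cylinder(h = 404, r = 16);
  translate([340, 16, 0]) cylinder(h = 404, r = 16);
  translate([16, 318, 0]) cylinder(h = 404, r = 16);
  translate([340, 318, 0]) cylinder(h = 404, r = 16);
}
translate([1222, 297, 0]) {
  translate([0, 0, 404]) cube([356, 334, 26]);
  translate([16, 16, 0]) cylinder(h = 404, r = 16);
  translate([340, 16, 0]) cylinder(h = 404, r = 16);
  translate([16, 318, 0]) cylinder(h = 404, r = 16);
  translate([340, 318, 0]) cylinder(h = 404, r = 16);
}
translate([290, 432, 684]) {
  cube([38, 64, 1455]);
  translate([314, 0, 0]) cube([38, 64, 1455]);
  translate([38, 0, 291]) cube([276, 64, 25]);
  translate([38, 0, 611]) cube([276, 64, 25]);
  translate([38, 0, 931]) cube([276, 64, 25]);
  translate([38, 0, 1251]) cube([276, 64, 25]);
}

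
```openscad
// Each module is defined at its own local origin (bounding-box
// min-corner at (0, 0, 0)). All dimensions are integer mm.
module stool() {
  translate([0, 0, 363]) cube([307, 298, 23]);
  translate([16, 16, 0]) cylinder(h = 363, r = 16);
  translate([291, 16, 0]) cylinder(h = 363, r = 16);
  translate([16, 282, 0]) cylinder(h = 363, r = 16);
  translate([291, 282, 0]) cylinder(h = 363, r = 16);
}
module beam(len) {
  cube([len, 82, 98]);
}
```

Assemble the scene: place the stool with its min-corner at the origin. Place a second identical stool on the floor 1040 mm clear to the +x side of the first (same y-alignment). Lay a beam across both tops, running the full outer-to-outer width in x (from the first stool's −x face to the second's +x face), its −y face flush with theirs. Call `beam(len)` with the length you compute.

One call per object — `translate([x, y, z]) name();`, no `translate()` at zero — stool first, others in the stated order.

stool();
translate([1347, 0, 0]) stool();
translate([0, 0, 386]) beam(1654);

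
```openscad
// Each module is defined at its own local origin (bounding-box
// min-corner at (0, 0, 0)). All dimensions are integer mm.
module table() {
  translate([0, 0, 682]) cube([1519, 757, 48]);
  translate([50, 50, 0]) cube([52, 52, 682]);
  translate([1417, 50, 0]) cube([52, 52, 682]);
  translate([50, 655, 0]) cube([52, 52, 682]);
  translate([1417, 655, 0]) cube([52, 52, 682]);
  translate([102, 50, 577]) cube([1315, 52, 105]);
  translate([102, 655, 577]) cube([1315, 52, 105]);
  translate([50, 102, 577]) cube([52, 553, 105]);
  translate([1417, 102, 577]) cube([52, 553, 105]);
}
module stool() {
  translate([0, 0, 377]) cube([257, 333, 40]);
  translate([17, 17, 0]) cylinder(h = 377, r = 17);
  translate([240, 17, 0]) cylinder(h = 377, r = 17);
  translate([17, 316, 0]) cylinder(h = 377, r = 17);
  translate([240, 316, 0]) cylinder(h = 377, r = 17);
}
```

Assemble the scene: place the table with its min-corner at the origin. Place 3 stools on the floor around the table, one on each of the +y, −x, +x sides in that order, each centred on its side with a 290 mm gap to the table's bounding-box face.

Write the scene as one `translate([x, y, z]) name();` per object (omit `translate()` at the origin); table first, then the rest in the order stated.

table();
translate([631, 1047, 0]) stool();
translate([-547, 212, 0]) stool();
translate([1809, 212, 0]) stool();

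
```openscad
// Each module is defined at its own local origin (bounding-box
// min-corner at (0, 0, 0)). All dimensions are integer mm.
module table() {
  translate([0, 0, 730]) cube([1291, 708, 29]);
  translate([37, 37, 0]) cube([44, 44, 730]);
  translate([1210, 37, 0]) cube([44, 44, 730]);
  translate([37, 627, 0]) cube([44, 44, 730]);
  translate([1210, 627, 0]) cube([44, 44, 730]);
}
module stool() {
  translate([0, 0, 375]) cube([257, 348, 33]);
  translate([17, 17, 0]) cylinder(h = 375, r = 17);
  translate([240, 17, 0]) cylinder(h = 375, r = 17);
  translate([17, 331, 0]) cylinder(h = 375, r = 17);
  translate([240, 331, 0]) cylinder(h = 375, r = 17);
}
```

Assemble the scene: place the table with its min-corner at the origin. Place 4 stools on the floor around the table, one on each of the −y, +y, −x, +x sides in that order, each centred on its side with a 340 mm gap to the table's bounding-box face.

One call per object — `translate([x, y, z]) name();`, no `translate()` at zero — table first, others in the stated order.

table();
translate([517, -688, 0]) stool();
translate([517, 1048, 0]) stool();
translate([-597, 180, 0]) stool();
translate([1631, 180, 0]) stool();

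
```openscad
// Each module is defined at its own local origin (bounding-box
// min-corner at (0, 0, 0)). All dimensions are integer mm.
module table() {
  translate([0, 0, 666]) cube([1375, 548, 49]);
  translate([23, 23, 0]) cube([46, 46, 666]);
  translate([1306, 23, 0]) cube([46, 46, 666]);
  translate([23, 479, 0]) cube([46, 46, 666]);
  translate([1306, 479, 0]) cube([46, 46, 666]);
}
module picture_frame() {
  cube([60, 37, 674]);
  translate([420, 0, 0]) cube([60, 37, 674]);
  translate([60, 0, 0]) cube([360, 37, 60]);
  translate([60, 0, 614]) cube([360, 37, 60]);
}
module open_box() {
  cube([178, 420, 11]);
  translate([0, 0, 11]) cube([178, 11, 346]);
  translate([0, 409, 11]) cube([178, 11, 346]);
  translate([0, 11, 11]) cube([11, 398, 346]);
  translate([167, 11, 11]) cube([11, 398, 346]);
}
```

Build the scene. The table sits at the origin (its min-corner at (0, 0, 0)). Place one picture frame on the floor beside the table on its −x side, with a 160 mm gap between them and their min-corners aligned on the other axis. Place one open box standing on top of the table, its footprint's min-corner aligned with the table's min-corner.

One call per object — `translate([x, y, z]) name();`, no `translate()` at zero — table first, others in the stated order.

table();
translate([-640, 0, 0]) picture_frame();
translate([0, 0, 715]) open_box();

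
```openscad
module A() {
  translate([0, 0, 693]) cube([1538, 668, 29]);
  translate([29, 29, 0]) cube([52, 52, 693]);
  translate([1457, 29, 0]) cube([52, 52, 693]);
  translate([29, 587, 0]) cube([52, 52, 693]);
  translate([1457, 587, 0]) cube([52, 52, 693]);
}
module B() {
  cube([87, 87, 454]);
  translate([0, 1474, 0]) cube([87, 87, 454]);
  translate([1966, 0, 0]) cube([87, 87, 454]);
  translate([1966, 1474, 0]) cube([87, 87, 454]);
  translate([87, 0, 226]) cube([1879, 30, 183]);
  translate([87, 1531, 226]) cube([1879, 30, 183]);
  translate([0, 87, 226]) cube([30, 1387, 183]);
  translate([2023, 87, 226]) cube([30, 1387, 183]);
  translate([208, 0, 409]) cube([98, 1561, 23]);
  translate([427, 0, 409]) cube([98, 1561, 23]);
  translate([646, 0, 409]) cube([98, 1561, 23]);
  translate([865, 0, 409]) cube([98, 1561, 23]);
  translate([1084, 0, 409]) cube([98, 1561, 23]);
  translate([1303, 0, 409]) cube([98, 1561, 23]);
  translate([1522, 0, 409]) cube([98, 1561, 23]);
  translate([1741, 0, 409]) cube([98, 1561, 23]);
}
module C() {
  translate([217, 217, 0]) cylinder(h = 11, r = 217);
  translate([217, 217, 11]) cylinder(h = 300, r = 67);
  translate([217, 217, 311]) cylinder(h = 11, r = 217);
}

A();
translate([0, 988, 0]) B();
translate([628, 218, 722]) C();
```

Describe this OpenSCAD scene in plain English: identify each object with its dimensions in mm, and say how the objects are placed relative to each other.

A is a rectangular dining table. The top is 1538×668×29 mm with its upper surface at z = 722 mm. It stands on four 52×52 mm square legs, each inset 29 mm from the nearest pair of top edges, running from the floor to the underside of the top.

B is a bed frame 2053 mm long (x) by 1561 mm wide (y). Four 87×87 mm corner posts, 454 mm tall, at the corners of the footprint. Four rails of 30 mm thickness and 183 mm height run between adjacent posts with their undersides at z = 226 mm, their outer faces flush with the outside of the frame (the two x-running rails run between the posts' inner faces; the two y-running rails run between the posts' inner faces). 8 slats, each 98 mm wide (x) and 23 mm thick, lie across the top of the two x-running rails, running the full 1561 mm width of the frame in y; the slats are evenly spaced along x between the inner faces of the end posts with equal gaps (rounded down to the nearest mm) at the −x end and between each pair — any rounding remainder accumulates at the +x end.

C is a spool: two coaxial disc flanges of radius 217 mm and thickness 11 mm, joined by a core cylinder of radius 67 mm and height 300 mm. The lower flange rests on z = 0 and the three cylinders share a vertical axis.

The bed frame is on the floor beside the table on its +y side. The spool is on top of the table.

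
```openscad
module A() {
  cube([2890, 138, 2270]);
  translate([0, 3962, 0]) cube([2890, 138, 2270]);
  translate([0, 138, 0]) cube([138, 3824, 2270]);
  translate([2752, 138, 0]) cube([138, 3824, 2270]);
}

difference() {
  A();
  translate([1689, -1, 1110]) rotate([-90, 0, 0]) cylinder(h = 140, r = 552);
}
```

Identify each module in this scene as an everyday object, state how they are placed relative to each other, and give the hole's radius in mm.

A is a house frame. The house frame has a circular hole through its front wall. The hole's radius is 552 mm.

The subtracted cylinder has r = 552 mm.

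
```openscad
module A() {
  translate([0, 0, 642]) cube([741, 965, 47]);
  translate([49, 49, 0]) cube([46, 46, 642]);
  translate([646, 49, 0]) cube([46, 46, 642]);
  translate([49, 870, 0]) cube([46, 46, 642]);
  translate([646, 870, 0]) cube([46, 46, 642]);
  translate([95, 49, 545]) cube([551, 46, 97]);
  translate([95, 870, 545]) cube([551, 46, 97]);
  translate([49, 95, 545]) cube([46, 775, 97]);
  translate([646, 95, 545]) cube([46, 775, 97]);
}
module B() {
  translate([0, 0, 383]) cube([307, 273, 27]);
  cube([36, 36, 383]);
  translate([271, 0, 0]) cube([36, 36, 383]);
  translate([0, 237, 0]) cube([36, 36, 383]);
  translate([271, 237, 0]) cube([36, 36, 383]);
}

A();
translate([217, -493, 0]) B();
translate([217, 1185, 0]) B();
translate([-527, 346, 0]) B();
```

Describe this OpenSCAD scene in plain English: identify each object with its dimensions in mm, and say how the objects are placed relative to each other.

A is a rectangular dining table. The top is 741×965×47 mm with its upper surface at z = 689 mm. It stands on four 46×46 mm square legs, each inset 49 mm from the nearest pair of top edges, running from the floor to the underside of the top. Four apron rails, 46 mm thick and 97 mm tall, run between adjacent legs with their top edges flush with the underside of the top and their outer faces flush with the legs' outer faces.

B is a four-legged stool. The seat is a 307×273×27 mm slab whose top surface is at z = 410 mm; four square legs, each 36×36 mm in cross-section, run from the floor (z = 0) to the underside of the seat, each flush with a corner of the seat.

Three stools sit around the table at the −y, +y, −x sides.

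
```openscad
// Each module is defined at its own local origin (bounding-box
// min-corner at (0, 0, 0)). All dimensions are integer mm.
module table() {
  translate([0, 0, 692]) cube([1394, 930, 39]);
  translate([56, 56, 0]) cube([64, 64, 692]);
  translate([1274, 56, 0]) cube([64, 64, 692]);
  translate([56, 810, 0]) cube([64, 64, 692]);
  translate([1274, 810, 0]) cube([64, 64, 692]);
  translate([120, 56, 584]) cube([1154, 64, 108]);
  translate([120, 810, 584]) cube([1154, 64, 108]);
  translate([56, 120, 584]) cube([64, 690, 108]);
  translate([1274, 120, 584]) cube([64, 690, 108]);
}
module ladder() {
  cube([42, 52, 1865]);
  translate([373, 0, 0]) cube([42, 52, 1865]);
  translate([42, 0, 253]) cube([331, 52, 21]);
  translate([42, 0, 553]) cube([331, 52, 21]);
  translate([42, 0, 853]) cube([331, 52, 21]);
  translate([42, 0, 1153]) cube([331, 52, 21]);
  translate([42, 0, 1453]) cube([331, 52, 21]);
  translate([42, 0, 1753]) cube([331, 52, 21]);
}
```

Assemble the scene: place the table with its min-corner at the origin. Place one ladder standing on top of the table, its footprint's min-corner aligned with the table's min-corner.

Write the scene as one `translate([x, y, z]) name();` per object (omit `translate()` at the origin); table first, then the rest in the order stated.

table();
translate([0, 0, 731]) ladder();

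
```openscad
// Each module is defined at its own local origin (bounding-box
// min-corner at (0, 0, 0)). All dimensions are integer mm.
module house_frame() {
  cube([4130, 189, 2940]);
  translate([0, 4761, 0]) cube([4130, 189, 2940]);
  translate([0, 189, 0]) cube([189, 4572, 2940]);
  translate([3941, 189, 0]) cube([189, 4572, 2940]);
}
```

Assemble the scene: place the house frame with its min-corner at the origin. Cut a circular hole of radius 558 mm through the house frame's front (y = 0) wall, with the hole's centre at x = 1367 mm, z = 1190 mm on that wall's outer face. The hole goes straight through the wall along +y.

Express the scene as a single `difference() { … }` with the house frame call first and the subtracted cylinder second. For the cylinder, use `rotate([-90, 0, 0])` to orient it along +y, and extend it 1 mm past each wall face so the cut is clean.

difference() {
  house_frame();
  translate([1367, -1, 1190]) rotate([-90, 0, 0]) cylinder(h = 191, r = 558);
}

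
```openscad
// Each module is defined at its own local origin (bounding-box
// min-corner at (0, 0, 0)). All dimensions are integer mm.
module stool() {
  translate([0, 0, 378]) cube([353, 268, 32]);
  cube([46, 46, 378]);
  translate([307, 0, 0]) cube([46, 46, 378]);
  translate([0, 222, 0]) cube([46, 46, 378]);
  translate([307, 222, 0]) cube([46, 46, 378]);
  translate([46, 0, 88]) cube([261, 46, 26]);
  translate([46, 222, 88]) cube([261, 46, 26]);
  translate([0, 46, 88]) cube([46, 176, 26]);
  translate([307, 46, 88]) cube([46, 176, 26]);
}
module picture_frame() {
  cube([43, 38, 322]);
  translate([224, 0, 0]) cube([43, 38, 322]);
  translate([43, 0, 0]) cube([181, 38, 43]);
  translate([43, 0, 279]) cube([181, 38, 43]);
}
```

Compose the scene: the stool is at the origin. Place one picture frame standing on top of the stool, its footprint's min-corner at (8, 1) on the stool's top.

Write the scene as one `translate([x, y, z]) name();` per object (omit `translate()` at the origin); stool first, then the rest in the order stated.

stool();
translate([8, 1, 410]) picture_frame();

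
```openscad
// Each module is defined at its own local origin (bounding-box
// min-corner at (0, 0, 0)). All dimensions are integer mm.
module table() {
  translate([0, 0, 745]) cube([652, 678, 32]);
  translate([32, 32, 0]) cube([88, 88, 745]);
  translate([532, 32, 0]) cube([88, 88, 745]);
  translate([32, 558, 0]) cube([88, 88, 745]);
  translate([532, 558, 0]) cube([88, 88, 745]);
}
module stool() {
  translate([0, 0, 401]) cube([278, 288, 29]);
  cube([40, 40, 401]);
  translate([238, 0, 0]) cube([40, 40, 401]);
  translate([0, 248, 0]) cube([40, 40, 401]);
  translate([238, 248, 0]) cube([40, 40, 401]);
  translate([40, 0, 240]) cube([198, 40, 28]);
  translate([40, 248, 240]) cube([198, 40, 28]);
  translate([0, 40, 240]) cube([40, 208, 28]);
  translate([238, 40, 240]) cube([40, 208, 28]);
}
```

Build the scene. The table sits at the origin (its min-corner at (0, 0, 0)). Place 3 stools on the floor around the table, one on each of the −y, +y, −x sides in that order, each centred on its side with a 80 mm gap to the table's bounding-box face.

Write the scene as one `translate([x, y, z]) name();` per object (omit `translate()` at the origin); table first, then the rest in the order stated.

table();
translate([187, -368, 0]) stool();
translate([187, 758, 0]) stool();
translate([-358, 195, 0]) stool();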